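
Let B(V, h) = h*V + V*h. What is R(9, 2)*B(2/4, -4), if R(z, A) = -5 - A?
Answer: 28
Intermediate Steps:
B(V, h) = 2*V*h (B(V, h) = V*h + V*h = 2*V*h)
R(9, 2)*B(2/4, -4) = (-5 - 1*2)*(2*(2/4)*(-4)) = (-5 - 2)*(2*(2*(1/4))*(-4)) = -14*(-4)/2 = -7*(-4) = 28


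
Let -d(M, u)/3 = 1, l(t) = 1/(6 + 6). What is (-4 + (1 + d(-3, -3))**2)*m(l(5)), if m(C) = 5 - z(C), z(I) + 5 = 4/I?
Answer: 0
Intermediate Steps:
l(t) = 1/12
d(M, u) = -3 (d(M, u) = -3*1 = -3)
z(I) = -5 + 4/I
m(C) = 10 - 4/C (m(C) = 5 - (-5 + 4/C) = 5 + (5 - 4/C) = 10 - 4/C)
(-4 + (1 + d(-3, -3))**2)*m(l(5)) = (-4 + (1 - 3)**2)*(10 - 4/1/12) = (-4 + (-2)**2)*(10 - 4*12) = (-4 + 4)*(10 - 48) = 0*(-38) = 0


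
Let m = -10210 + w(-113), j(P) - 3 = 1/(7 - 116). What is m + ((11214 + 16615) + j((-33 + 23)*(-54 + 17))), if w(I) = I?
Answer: 1908480/109 ≈ 17509.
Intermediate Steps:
j(P) = 326/109 (j(P) = 3 + 1/(7 - 116) = 3 + 1/(-109) = 3 - 1/109 = 326/109)
m = -10323 (m = -10210 - 113 = -10323)
m + ((11214 + 16615) + j((-33 + 23)*(-54 + 17))) = -10323 + ((11214 + 16615) + 326/109) = -10323 + (27829 + 326/109) = -10323 + 3033687/109 = 1908480/109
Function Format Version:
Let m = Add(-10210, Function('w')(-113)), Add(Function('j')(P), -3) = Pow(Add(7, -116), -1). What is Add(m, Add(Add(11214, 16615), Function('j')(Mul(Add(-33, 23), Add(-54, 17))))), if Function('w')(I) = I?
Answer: Rational(1908480, 109) ≈ 17509.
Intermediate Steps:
Function('j')(P) = Rational(326, 109) (Function('j')(P) = Add(3, Pow(Add(7, -116), -1)) = Add(3, Pow(-109, -1)) = Add(3, Rational(-1, 109)) = Rational(326, 109))
m = -10323 (m = Add(-10210, -113) = -10323)
Add(m, Add(Add(11214, 16615), Function('j')(Mul(Add(-33, 23), Add(-54, 17))))) = Add(-10323, Add(Add(11214, 16615), Rational(326, 109))) = Add(-10323, Add(27829, Rational(326, 109))) = Add(-10323, Rational(3033687, 109)) = Rational(1908480, 109)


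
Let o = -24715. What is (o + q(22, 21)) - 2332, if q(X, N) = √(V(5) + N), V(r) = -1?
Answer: -27047 + 2*√5 ≈ -27043.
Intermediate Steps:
q(X, N) = √(-1 + N)
(o + q(22, 21)) - 2332 = (-24715 + √(-1 + 21)) - 2332 = (-24715 + √20) - 2332 = (-24715 + 2*√5) - 2332 = -27047 + 2*√5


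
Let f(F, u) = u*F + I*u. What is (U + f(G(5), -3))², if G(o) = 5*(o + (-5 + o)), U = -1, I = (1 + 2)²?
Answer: 10609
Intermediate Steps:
I = 9 (I = 3² = 9)
G(o) = -25 + 10*o (G(o) = 5*(-5 + 2*o) = -25 + 10*o)
f(F, u) = 9*u + F*u (f(F, u) = u*F + 9*u = F*u + 9*u = 9*u + F*u)
(U + f(G(5), -3))² = (-1 - 3*(9 + (-25 + 10*5)))² = (-1 - 3*(9 + (-25 + 50)))² = (-1 - 3*(9 + 25))² = (-1 - 3*34)² = (-1 - 102)² = (-103)² = 10609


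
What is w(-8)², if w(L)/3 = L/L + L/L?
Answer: 36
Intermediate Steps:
w(L) = 6 (w(L) = 3*(L/L + L/L) = 3*(1 + 1) = 3*2 = 6)
w(-8)² = 6² = 36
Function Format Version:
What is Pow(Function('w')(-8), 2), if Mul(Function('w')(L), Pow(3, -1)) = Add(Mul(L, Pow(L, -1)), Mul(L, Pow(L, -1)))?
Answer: 36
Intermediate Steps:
Function('w')(L) = 6 (Function('w')(L) = Mul(3, Add(Mul(L, Pow(L, -1)), Mul(L, Pow(L, -1)))) = Mul(3, Add(1, 1)) = Mul(3, 2) = 6)
Pow(Function('w')(-8), 2) = Pow(6, 2) = 36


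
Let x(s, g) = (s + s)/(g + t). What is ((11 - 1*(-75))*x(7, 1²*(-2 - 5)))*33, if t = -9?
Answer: -9933/4 ≈ -2483.3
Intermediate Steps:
x(s, g) = 2*s/(-9 + g) (x(s, g) = (s + s)/(g - 9) = (2*s)/(-9 + g) = 2*s/(-9 + g))
((11 - 1*(-75))*x(7, 1²*(-2 - 5)))*33 = ((11 - 1*(-75))*(2*7/(-9 + 1²*(-2 - 5))))*33 = ((11 + 75)*(2*7/(-9 + 1*(-7))))*33 = (86*(2*7/(-9 - 7)))*33 = (86*(2*7/(-16)))*33 = (86*(2*7*(-1/16)))*33 = (86*(-7/8))*33 = -301/4*33 = -9933/4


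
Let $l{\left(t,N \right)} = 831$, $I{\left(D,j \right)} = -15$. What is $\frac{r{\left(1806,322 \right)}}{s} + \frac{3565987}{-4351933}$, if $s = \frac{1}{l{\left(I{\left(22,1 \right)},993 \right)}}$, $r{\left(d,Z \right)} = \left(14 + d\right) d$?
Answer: $\frac{11887002613629173}{4351933} \approx 2.7314 \cdot 10^{9}$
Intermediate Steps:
$r{\left(d,Z \right)} = d \left(14 + d\right)$
$s = \frac{1}{831} \approx 0.0012034$
$\frac{r{\left(1806,322 \right)}}{s} + \frac{3565987}{-4351933} = 1806 \left(14 + 1806\right) \frac{1}{\frac{1}{831}} + \frac{3565987}{-4351933} = 1806 \cdot 1820 \cdot 831 + 3565987 \left(- \frac{1}{4351933}\right) = 3286920 \cdot 831 - \frac{3565987}{4351933} = 2731430520 - \frac{3565987}{4351933} = \frac{11887002613629173}{4351933}$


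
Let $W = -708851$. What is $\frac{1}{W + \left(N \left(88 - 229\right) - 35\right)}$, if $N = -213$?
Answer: $- \frac{1}{678853} \approx -1.4731 \cdot 10^{-6}$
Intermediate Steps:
$\frac{1}{W + \left(N \left(88 - 229\right) - 35\right)} = \frac{1}{-708851 - \left(35 + 213 \left(88 - 229\right)\right)} = \frac{1}{-708851 - -29998} = \frac{1}{-708851 + \left(30033 - 35\right)} = \frac{1}{-708851 + 29998} = \frac{1}{-678853} = - \frac{1}{678853}$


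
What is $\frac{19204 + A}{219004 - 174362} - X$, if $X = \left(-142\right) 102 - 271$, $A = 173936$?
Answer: $\frac{329442925}{22321} \approx 14759.0$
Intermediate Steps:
$X = -14755$ ($X = -14484 - 271 = -14755$)
$\frac{19204 + A}{219004 - 174362} - X = \frac{19204 + 173936}{219004 - 174362} - -14755 = \frac{193140}{44642} + 14755 = 193140 \cdot \frac{1}{44642} + 14755 = \frac{96570}{22321} + 14755 = \frac{329442925}{22321}$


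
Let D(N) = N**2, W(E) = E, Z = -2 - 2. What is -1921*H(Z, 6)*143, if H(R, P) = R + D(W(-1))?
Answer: 824109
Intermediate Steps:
Z = -4
H(R, P) = 1 + R (H(R, P) = R + (-1)**2 = R + 1 = 1 + R)
-1921*H(Z, 6)*143 = -1921*(1 - 4)*143 = -1921*(-3)*143 = -113*(-51)*143 = 5763*143 = 824109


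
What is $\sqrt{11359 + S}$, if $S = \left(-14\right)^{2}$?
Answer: $\sqrt{11555} \approx 107.49$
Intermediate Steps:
$S = 196$
$\sqrt{11359 + S} = \sqrt{11359 + 196} = \sqrt{11555}$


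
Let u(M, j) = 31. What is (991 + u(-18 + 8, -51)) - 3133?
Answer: -2111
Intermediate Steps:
(991 + u(-18 + 8, -51)) - 3133 = (991 + 31) - 3133 = 1022 - 3133 = -2111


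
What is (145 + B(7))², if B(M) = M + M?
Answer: 25281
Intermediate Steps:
B(M) = 2*M
(145 + B(7))² = (145 + 2*7)² = (145 + 14)² = 159² = 25281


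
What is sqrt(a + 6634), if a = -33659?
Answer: 5*I*sqrt(1081) ≈ 164.39*I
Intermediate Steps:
sqrt(a + 6634) = sqrt(-33659 + 6634) = sqrt(-27025) = 5*I*sqrt(1081)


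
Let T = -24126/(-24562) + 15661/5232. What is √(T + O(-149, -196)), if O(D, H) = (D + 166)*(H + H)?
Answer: I*√1718536551752824197/16063548 ≈ 81.609*I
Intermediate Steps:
T = 255446357/64254192 (T = -24126*(-1/24562) + 15661*(1/5232) = 12063/12281 + 15661/5232 = 255446357/64254192 ≈ 3.9756)
O(D, H) = 2*H*(166 + D) (O(D, H) = (166 + D)*(2*H) = 2*H*(166 + D))
√(T + O(-149, -196)) = √(255446357/64254192 + 2*(-196)*(166 - 149)) = √(255446357/64254192 + 2*(-196)*17) = √(255446357/64254192 - 6664) = √(-427934489131/64254192) = I*√1718536551752824197/16063548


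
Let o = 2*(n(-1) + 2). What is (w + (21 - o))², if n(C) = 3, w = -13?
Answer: 4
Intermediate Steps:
o = 10 (o = 2*(3 + 2) = 2*5 = 10)
(w + (21 - o))² = (-13 + (21 - 1*10))² = (-13 + (21 - 10))² = (-13 + 11)² = (-2)² = 4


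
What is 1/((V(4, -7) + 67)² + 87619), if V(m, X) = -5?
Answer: 1/91463 ≈ 1.0933e-5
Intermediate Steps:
1/((V(4, -7) + 67)² + 87619) = 1/((-5 + 67)² + 87619) = 1/(62² + 87619) = 1/(3844 + 87619) = 1/91463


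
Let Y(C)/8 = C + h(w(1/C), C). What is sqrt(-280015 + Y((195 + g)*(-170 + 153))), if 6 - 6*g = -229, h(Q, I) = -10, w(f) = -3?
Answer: 5*I*sqrt(112299)/3 ≈ 558.52*I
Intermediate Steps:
g = 235/6 (g = 1 - 1/6*(-229) = 1 + 229/6 = 235/6 ≈ 39.167)
Y(C) = -80 + 8*C (Y(C) = 8*(C - 10) = 8*(-10 + C) = -80 + 8*C)
sqrt(-280015 + Y((195 + g)*(-170 + 153))) = sqrt(-280015 + (-80 + 8*((195 + 235/6)*(-170 + 153)))) = sqrt(-280015 + (-80 + 8*((1405/6)*(-17)))) = sqrt(-280015 + (-80 + 8*(-23885/6))) = sqrt(-280015 + (-80 - 95540/3)) = sqrt(-280015 - 95780/3) = sqrt(-935825/3) = 5*I*sqrt(112299)/3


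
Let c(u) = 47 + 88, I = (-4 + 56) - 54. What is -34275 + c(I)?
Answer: -34140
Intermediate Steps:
I = -2 (I = 52 - 54 = -2)
c(u) = 135
-34275 + c(I) = -34275 + 135 = -34140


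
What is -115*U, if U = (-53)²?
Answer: -323035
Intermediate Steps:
U = 2809
-115*U = -115*2809 = -323035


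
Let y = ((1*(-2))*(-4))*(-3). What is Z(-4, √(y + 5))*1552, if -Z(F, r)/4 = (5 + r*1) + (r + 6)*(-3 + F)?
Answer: 229696 + 37248*I*√19 ≈ 2.297e+5 + 1.6236e+5*I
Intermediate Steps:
y = -24 (y = -2*(-4)*(-3) = 8*(-3) = -24)
Z(F, r) = -20 - 4*r - 4*(-3 + F)*(6 + r) (Z(F, r) = -4*((5 + r*1) + (r + 6)*(-3 + F)) = -4*((5 + r) + (6 + r)*(-3 + F)) = -4*((5 + r) + (-3 + F)*(6 + r)) = -4*(5 + r + (-3 + F)*(6 + r)) = -20 - 4*r - 4*(-3 + F)*(6 + r))
Z(-4, √(y + 5))*1552 = (52 - 24*(-4) + 8*√(-24 + 5) - 4*(-4)*√(-24 + 5))*1552 = (52 + 96 + 8*√(-19) - 4*(-4)*√(-19))*1552 = (52 + 96 + 8*(I*√19) - 4*(-4)*I*√19)*1552 = (52 + 96 + 8*I*√19 + 16*I*√19)*1552 = (148 + 24*I*√19)*1552 = 229696 + 37248*I*√19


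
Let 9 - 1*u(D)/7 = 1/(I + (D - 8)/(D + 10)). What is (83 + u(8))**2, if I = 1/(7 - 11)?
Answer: 30276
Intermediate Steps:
I = -1/4 (I = 1/(-4) = -1/4 ≈ -0.25000)
u(D) = 63 - 7/(-1/4 + (-8 + D)/(10 + D)) (u(D) = 63 - 7/(-1/4 + (D - 8)/(D + 10)) = 63 - 7/(-1/4 + (-8 + D)/(10 + D)))
(83 + u(8))**2 = (83 + 7*(-418 + 23*8)/(3*(-14 + 8)))**2 = (83 + (7/3)*(-418 + 184)/(-6))**2 = (83 + (7/3)*(-1/6)*(-234))**2 = (83 + 91)**2 = 174**2 = 30276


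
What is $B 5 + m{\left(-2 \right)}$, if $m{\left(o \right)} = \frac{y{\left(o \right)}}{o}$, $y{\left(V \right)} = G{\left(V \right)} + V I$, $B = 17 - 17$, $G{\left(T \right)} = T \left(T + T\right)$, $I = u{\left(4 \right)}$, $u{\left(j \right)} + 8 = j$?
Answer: $-8$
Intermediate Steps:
$u{\left(j \right)} = -8 + j$
$I = -4$ ($I = -8 + 4 = -4$)
$G{\left(T \right)} = 2 T^{2}$ ($G{\left(T \right)} = T 2 T = 2 T^{2}$)
$B = 0$
$y{\left(V \right)} = - 4 V + 2 V^{2}$ ($y{\left(V \right)} = 2 V^{2} + V \left(-4\right) = 2 V^{2} - 4 V = - 4 V + 2 V^{2}$)
$m{\left(o \right)} = -4 + 2 o$ ($m{\left(o \right)} = \frac{2 o \left(-2 + o\right)}{o} = -4 + 2 o$)
$B 5 + m{\left(-2 \right)} = 0 \cdot 5 + \left(-4 + 2 \left(-2\right)\right) = 0 - 8 = -8$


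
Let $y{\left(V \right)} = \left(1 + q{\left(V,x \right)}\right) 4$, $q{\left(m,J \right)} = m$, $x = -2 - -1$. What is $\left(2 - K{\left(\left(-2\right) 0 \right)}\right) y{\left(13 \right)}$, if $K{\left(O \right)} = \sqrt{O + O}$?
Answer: $112$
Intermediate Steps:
$K{\left(O \right)} = \sqrt{2} \sqrt{O}$ ($K{\left(O \right)} = \sqrt{2 O} = \sqrt{2} \sqrt{O}$)
$x = -1$ ($x = -2 + 1 = -1$)
$y{\left(V \right)} = 4 + 4 V$ ($y{\left(V \right)} = \left(1 + V\right) 4 = 4 + 4 V$)
$\left(2 - K{\left(\left(-2\right) 0 \right)}\right) y{\left(13 \right)} = \left(2 - \sqrt{2} \sqrt{\left(-2\right) 0}\right) \left(4 + 4 \cdot 13\right) = \left(2 - \sqrt{2} \sqrt{0}\right) \left(4 + 52\right) = \left(2 - \sqrt{2} \cdot 0\right) 56 = \left(2 - 0\right) 56 = \left(2 + 0\right) 56 = 2 \cdot 56 = 112$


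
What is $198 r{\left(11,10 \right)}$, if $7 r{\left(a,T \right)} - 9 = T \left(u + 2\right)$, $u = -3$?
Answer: $- \frac{198}{7} \approx -28.286$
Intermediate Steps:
$r{\left(a,T \right)} = \frac{9}{7} - \frac{T}{7}$ ($r{\left(a,T \right)} = \frac{9}{7} + \frac{T \left(-3 + 2\right)}{7} = \frac{9}{7} + \frac{T \left(-1\right)}{7} = \frac{9}{7} + \frac{\left(-1\right) T}{7} = \frac{9}{7} - \frac{T}{7}$)
$198 r{\left(11,10 \right)} = 198 \left(\frac{9}{7} - \frac{10}{7}\right) = 198 \left(- \frac{1}{7}\right) = - \frac{198}{7}$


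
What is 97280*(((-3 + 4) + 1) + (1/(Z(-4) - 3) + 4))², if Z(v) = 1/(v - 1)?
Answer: 3146780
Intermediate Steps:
Z(v) = 1/(-1 + v)
97280*(((-3 + 4) + 1) + (1/(Z(-4) - 3) + 4))² = 97280*(((-3 + 4) + 1) + (1/(1/(-1 - 4) - 3) + 4))² = 97280*((1 + 1) + (1/(1/(-5) - 3) + 4))² = 97280*(2 + (1/(-⅕ - 3) + 4))² = 97280*(2 + (1/(-16/5) + 4))² = 97280*(2 + (-5/16 + 4))² = 97280*(2 + 59/16)² = 97280*(91/16)² = 97280*(8281/256) = 3146780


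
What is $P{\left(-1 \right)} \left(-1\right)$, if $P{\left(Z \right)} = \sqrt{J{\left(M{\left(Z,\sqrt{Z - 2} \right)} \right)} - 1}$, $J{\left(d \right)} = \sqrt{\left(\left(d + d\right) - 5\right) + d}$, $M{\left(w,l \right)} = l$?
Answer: $- \sqrt{-1 + \sqrt{-5 + 3 i \sqrt{3}}} \approx -1.1231 - 1.1 i$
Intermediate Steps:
$J{\left(d \right)} = \sqrt{-5 + 3 d}$ ($J{\left(d \right)} = \sqrt{\left(2 d - 5\right) + d} = \sqrt{\left(-5 + 2 d\right) + d} = \sqrt{-5 + 3 d}$)
$P{\left(Z \right)} = \sqrt{-1 + \sqrt{-5 + 3 \sqrt{-2 + Z}}}$ ($P{\left(Z \right)} = \sqrt{\sqrt{-5 + 3 \sqrt{Z - 2}} - 1} = \sqrt{\sqrt{-5 + 3 \sqrt{-2 + Z}} - 1} = \sqrt{-1 + \sqrt{-5 + 3 \sqrt{-2 + Z}}}$)
$P{\left(-1 \right)} \left(-1\right) = \sqrt{-1 + \sqrt{-5 + 3 \sqrt{-2 - 1}}} \left(-1\right) = \sqrt{-1 + \sqrt{-5 + 3 \sqrt{-3}}} \left(-1\right) = \sqrt{-1 + \sqrt{-5 + 3 i \sqrt{3}}} \left(-1\right) = - \sqrt{-1 + \sqrt{-5 + 3 i \sqrt{3}}}$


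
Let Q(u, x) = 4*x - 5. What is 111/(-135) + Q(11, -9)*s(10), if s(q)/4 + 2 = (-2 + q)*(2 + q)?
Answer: -693757/45 ≈ -15417.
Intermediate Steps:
Q(u, x) = -5 + 4*x
s(q) = -8 + 4*(-2 + q)*(2 + q) (s(q) = -8 + 4*((-2 + q)*(2 + q)) = -8 + 4*(-2 + q)*(2 + q))
111/(-135) + Q(11, -9)*s(10) = 111/(-135) + (-5 + 4*(-9))*(-24 + 4*10²) = 111*(-1/135) + (-5 - 36)*(-24 + 4*100) = -37/45 - 41*(-24 + 400) = -37/45 - 41*376 = -37/45 - 15416 = -693757/45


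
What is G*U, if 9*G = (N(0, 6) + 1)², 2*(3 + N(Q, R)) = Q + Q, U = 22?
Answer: 88/9 ≈ 9.7778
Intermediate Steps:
N(Q, R) = -3 + Q (N(Q, R) = -3 + (Q + Q)/2 = -3 + (2*Q)/2 = -3 + Q)
G = 4/9 (G = ((-3 + 0) + 1)²/9 = (-3 + 1)²/9 = (⅑)*(-2)² = (⅑)*4 = 4/9 ≈ 0.44444)
G*U = (4/9)*22 = 88/9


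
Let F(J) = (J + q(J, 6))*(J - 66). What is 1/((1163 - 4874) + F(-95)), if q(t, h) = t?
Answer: 1/26879 ≈ 3.7204e-5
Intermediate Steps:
F(J) = 2*J*(-66 + J) (F(J) = (J + J)*(J - 66) = (2*J)*(-66 + J) = 2*J*(-66 + J))
1/((1163 - 4874) + F(-95)) = 1/((1163 - 4874) + 2*(-95)*(-66 - 95)) = 1/(-3711 + 2*(-95)*(-161)) = 1/(-3711 + 30590) = 1/26879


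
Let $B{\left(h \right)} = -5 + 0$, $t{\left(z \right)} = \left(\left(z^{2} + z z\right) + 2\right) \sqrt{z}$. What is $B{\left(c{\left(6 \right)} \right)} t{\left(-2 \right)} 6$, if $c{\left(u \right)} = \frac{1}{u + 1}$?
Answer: $- 300 i \sqrt{2} \approx - 424.26 i$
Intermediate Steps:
$c{\left(u \right)} = \frac{1}{1 + u}$
$t{\left(z \right)} = \sqrt{z} \left(2 + 2 z^{2}\right)$ ($t{\left(z \right)} = \left(\left(z^{2} + z^{2}\right) + 2\right) \sqrt{z} = \left(2 z^{2} + 2\right) \sqrt{z} = \left(2 + 2 z^{2}\right) \sqrt{z} = \sqrt{z} \left(2 + 2 z^{2}\right)$)
$B{\left(h \right)} = -5$
$B{\left(c{\left(6 \right)} \right)} t{\left(-2 \right)} 6 = - 5 \cdot 2 \sqrt{-2} \left(1 + \left(-2\right)^{2}\right) 6 = - 5 \cdot 2 i \sqrt{2} \left(1 + 4\right) 6 = - 5 \cdot 2 i \sqrt{2} \cdot 5 \cdot 6 = - 5 \cdot 10 i \sqrt{2} \cdot 6 = - 50 i \sqrt{2} \cdot 6 = - 300 i \sqrt{2}$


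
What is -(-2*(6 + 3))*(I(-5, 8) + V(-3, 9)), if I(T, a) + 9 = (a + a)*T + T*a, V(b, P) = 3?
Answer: -2268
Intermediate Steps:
I(T, a) = -9 + 3*T*a (I(T, a) = -9 + ((a + a)*T + T*a) = -9 + ((2*a)*T + T*a) = -9 + (2*T*a + T*a) = -9 + 3*T*a)
-(-2*(6 + 3))*(I(-5, 8) + V(-3, 9)) = -(-2*(6 + 3))*((-9 + 3*(-5)*8) + 3) = -(-2*9)*((-9 - 120) + 3) = -(-18)*(-129 + 3) = -(-18)*(-126) = -1*2268 = -2268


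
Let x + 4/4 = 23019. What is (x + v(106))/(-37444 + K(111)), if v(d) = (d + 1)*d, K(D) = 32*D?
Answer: -8590/8473 ≈ -1.0138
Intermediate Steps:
x = 23018 (x = -1 + 23019 = 23018)
v(d) = d*(1 + d) (v(d) = (1 + d)*d = d*(1 + d))
(x + v(106))/(-37444 + K(111)) = (23018 + 106*(1 + 106))/(-37444 + 32*111) = (23018 + 106*107)/(-37444 + 3552) = (23018 + 11342)/(-33892) = 34360*(-1/33892) = -8590/8473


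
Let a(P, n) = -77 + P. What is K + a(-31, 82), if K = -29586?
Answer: -29694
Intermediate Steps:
K + a(-31, 82) = -29586 + (-77 - 31) = -29586 - 108 = -29694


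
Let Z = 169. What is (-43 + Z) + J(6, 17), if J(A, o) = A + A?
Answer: 138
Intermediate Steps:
J(A, o) = 2*A
(-43 + Z) + J(6, 17) = (-43 + 169) + 2*6 = 126 + 12 = 138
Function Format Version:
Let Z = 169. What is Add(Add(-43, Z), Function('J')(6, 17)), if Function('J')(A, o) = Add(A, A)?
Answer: 138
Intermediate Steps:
Function('J')(A, o) = Mul(2, A)
Add(Add(-43, Z), Function('J')(6, 17)) = Add(Add(-43, 169), Mul(2, 6)) = Add(126, 12) = 138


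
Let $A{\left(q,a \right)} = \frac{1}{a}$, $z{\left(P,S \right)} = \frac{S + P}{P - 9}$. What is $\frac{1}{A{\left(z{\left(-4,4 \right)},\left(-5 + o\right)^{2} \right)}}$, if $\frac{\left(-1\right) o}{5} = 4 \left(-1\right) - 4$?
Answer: $1225$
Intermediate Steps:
$o = 40$ ($o = - 5 \left(4 \left(-1\right) - 4\right) = - 5 \left(-4 - 4\right) = \left(-5\right) \left(-8\right) = 40$)
$z{\left(P,S \right)} = \frac{P + S}{-9 + P}$
$\frac{1}{A{\left(z{\left(-4,4 \right)},\left(-5 + o\right)^{2} \right)}} = \frac{1}{\frac{1}{\left(-5 + 40\right)^{2}}} = \frac{1}{\frac{1}{35^{2}}} = \frac{1}{\frac{1}{1225}} = 1225$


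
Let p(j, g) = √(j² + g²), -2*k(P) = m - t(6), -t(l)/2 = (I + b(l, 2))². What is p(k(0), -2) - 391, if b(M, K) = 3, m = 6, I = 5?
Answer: -391 + √4493 ≈ -323.97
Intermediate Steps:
t(l) = -128 (t(l) = -2*(5 + 3)² = -2*8² = -2*64 = -128)
k(P) = -67 (k(P) = -(6 - 1*(-128))/2 = -(6 + 128)/2 = -½*134 = -67)
p(j, g) = √(g² + j²)
p(k(0), -2) - 391 = √((-2)² + (-67)²) - 391 = √(4 + 4489) - 391 = √4493 - 391 = -391 + √4493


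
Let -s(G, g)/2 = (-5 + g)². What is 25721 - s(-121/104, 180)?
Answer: 86971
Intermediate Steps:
s(G, g) = -2*(-5 + g)²
25721 - s(-121/104, 180) = 25721 - (-2)*(-5 + 180)² = 25721 - (-2)*175² = 25721 - (-2)*30625 = 25721 - 1*(-61250) = 25721 + 61250 = 86971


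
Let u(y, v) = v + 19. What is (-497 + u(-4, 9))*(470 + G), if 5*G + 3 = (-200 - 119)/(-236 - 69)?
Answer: -335876226/1525 ≈ -2.2025e+5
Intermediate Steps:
u(y, v) = 19 + v
G = -596/1525 (G = -⅗ + ((-200 - 119)/(-236 - 69))/5 = -⅗ + (-319/(-305))/5 = -⅗ + (-319*(-1/305))/5 = -⅗ + (⅕)*(319/305) = -⅗ + 319/1525 = -596/1525 ≈ -0.39082)
(-497 + u(-4, 9))*(470 + G) = (-497 + (19 + 9))*(470 - 596/1525) = (-497 + 28)*(716154/1525) = -469*716154/1525 = -335876226/1525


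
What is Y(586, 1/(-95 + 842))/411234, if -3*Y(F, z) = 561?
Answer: -187/411234 ≈ -0.00045473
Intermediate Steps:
Y(F, z) = -187 (Y(F, z) = -⅓*561 = -187)
Y(586, 1/(-95 + 842))/411234 = -187/411234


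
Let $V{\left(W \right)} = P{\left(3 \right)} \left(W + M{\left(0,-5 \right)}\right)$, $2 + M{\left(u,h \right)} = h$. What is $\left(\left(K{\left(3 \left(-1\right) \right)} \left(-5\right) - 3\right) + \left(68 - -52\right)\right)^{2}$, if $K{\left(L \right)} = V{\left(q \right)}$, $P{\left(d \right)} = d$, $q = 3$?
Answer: $31329$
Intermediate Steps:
$M{\left(u,h \right)} = -2 + h$
$V{\left(W \right)} = -21 + 3 W$ ($V{\left(W \right)} = 3 \left(W - 7\right) = 3 \left(-7 + W\right) = -21 + 3 W$)
$K{\left(L \right)} = -12$ ($K{\left(L \right)} = -21 + 3 \cdot 3 = -21 + 9 = -12$)
$\left(\left(K{\left(3 \left(-1\right) \right)} \left(-5\right) - 3\right) + \left(68 - -52\right)\right)^{2} = \left(\left(\left(-12\right) \left(-5\right) - 3\right) + \left(68 - -52\right)\right)^{2} = \left(\left(60 - 3\right) + \left(68 + 52\right)\right)^{2} = \left(57 + 120\right)^{2} = 177^{2} = 31329$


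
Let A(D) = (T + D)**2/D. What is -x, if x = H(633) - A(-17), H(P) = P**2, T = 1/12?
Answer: -980927881/2448 ≈ -4.0071e+5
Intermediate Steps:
T = 1/12 ≈ 0.083333
A(D) = (1/12 + D)**2/D
x = 980927881/2448 (x = 633**2 - (1 + 12*(-17))**2/(144*(-17)) = 400689 - (-1)*(1 - 204)**2/(144*17) = 400689 - (-1)*(-203)**2/(144*17) = 400689 - (-1)*41209/(144*17) = 400689 - 1*(-41209/2448) = 400689 + 41209/2448 = 980927881/2448 ≈ 4.0071e+5)
-x = -1*980927881/2448 = -980927881/2448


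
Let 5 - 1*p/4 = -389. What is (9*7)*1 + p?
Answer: 1639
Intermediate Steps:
p = 1576 (p = 20 - 4*(-389) = 20 + 1556 = 1576)
(9*7)*1 + p = (9*7)*1 + 1576 = 63*1 + 1576 = 63 + 1576 = 1639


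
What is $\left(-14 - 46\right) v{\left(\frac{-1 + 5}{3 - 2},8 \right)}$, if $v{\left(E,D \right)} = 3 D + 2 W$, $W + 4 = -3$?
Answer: $-600$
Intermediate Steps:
$W = -7$ ($W = -4 - 3 = -7$)
$v{\left(E,D \right)} = -14 + 3 D$ ($v{\left(E,D \right)} = 3 D + 2 \left(-7\right) = 3 D - 14 = -14 + 3 D$)
$\left(-14 - 46\right) v{\left(\frac{-1 + 5}{3 - 2},8 \right)} = \left(-14 - 46\right) \left(-14 + 3 \cdot 8\right) = - 60 \left(-14 + 24\right) = \left(-60\right) 10 = -600$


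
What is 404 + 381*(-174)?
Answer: -65890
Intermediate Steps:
404 + 381*(-174) = 404 - 66294 = -65890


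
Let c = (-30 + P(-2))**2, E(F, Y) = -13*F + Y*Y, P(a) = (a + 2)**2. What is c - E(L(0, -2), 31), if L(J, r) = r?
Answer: -87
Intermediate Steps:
P(a) = (2 + a)**2
E(F, Y) = Y**2 - 13*F (E(F, Y) = -13*F + Y**2 = Y**2 - 13*F)
c = 900 (c = (-30 + (2 - 2)**2)**2 = (-30 + 0**2)**2 = (-30 + 0)**2 = (-30)**2 = 900)
c - E(L(0, -2), 31) = 900 - (31**2 - 13*(-2)) = 900 - (961 + 26) = 900 - 1*987 = 900 - 987 = -87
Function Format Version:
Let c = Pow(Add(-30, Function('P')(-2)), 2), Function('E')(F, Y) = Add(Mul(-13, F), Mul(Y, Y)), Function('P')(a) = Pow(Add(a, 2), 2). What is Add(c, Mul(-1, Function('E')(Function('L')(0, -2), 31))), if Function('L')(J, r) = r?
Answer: -87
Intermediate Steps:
Function('P')(a) = Pow(Add(2, a), 2)
Function('E')(F, Y) = Add(Pow(Y, 2), Mul(-13, F)) (Function('E')(F, Y) = Add(Mul(-13, F), Pow(Y, 2)) = Add(Pow(Y, 2), Mul(-13, F)))
c = 900 (c = Pow(Add(-30, Pow(Add(2, -2), 2)), 2) = Pow(Add(-30, Pow(0, 2)), 2) = Pow(Add(-30, 0), 2) = Pow(-30, 2) = 900)
Add(c, Mul(-1, Function('E')(Function('L')(0, -2), 31))) = Add(900, Mul(-1, Add(Pow(31, 2), Mul(-13, -2)))) = Add(900, Mul(-1, Add(961, 26))) = Add(900, Mul(-1, 987)) = Add(900, -987) = -87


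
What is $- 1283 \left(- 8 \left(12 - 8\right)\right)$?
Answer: $41056$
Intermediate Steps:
$- 1283 \left(- 8 \left(12 - 8\right)\right) = - 1283 \left(\left(-8\right) 4\right) = \left(-1283\right) \left(-32\right) = 41056$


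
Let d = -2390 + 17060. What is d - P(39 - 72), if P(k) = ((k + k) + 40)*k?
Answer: 13812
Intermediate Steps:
d = 14670
P(k) = k*(40 + 2*k) (P(k) = (2*k + 40)*k = (40 + 2*k)*k = k*(40 + 2*k))
d - P(39 - 72) = 14670 - 2*(39 - 72)*(20 + (39 - 72)) = 14670 - 2*(-33)*(20 - 33) = 14670 - 2*(-33)*(-13) = 14670 - 1*858 = 14670 - 858 = 13812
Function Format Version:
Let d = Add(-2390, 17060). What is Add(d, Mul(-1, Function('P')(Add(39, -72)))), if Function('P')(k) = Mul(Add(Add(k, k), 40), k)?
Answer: 13812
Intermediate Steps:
d = 14670
Function('P')(k) = Mul(k, Add(40, Mul(2, k))) (Function('P')(k) = Mul(Add(Mul(2, k), 40), k) = Mul(Add(40, Mul(2, k)), k) = Mul(k, Add(40, Mul(2, k))))
Add(d, Mul(-1, Function('P')(Add(39, -72)))) = Add(14670, Mul(-1, Mul(2, Add(39, -72), Add(20, Add(39, -72))))) = Add(14670, Mul(-1, Mul(2, -33, Add(20, -33)))) = Add(14670, Mul(-1, Mul(2, -33, -13))) = Add(14670, Mul(-1, 858)) = Add(14670, -858) = 13812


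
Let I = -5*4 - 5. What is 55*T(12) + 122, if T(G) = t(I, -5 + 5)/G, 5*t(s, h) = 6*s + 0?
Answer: -31/2 ≈ -15.500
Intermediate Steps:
I = -25 (I = -20 - 5 = -25)
t(s, h) = 6*s/5 (t(s, h) = (6*s + 0)/5 = (6*s)/5 = 6*s/5)
T(G) = -30/G (T(G) = ((6/5)*(-25))/G = -30/G)
55*T(12) + 122 = 55*(-30/12) + 122 = 55*(-30*1/12) + 122 = 55*(-5/2) + 122 = -275/2 + 122 = -31/2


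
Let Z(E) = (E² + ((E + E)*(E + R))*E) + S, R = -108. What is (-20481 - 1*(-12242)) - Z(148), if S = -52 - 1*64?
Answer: -1782347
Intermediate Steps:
S = -116 (S = -52 - 64 = -116)
Z(E) = -116 + E² + 2*E²*(-108 + E) (Z(E) = (E² + ((E + E)*(E - 108))*E) - 116 = (E² + ((2*E)*(-108 + E))*E) - 116 = (E² + (2*E*(-108 + E))*E) - 116 = (E² + 2*E²*(-108 + E)) - 116 = -116 + E² + 2*E²*(-108 + E))
(-20481 - 1*(-12242)) - Z(148) = (-20481 - 1*(-12242)) - (-116 - 215*148² + 2*148³) = (-20481 + 12242) - (-116 - 215*21904 + 2*3241792) = -8239 - (-116 - 4709360 + 6483584) = -8239 - 1*1774108 = -8239 - 1774108 = -1782347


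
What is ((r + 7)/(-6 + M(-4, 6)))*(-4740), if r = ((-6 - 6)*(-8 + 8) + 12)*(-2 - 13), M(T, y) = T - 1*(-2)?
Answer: -205005/2 ≈ -1.0250e+5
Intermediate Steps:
M(T, y) = 2 + T (M(T, y) = T + 2 = 2 + T)
r = -180 (r = (-12*0 + 12)*(-15) = (0 + 12)*(-15) = 12*(-15) = -180)
((r + 7)/(-6 + M(-4, 6)))*(-4740) = ((-180 + 7)/(-6 + (2 - 4)))*(-4740) = -173/(-6 - 2)*(-4740) = -173/(-8)*(-4740) = -173*(-⅛)*(-4740) = (173/8)*(-4740) = -205005/2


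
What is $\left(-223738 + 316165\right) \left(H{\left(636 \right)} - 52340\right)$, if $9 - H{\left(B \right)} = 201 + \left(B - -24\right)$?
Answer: $-4916376984$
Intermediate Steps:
$H{\left(B \right)} = -216 - B$ ($H{\left(B \right)} = 9 - \left(201 + \left(B - -24\right)\right) = 9 - \left(201 + \left(B + 24\right)\right) = 9 - \left(201 + \left(24 + B\right)\right) = 9 - \left(225 + B\right) = -216 - B$)
$\left(-223738 + 316165\right) \left(H{\left(636 \right)} - 52340\right) = \left(-223738 + 316165\right) \left(\left(-216 - 636\right) - 52340\right) = 92427 \left(\left(-216 - 636\right) - 52340\right) = 92427 \left(-852 - 52340\right) = 92427 \left(-53192\right) = -4916376984$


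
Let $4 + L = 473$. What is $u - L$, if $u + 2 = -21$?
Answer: $-492$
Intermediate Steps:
$u = -23$ ($u = -2 - 21 = -23$)
$L = 469$ ($L = -4 + 473 = 469$)
$u - L = -23 - 469 = -492$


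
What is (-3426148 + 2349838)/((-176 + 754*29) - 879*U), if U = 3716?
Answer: 179385/540779 ≈ 0.33172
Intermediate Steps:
(-3426148 + 2349838)/((-176 + 754*29) - 879*U) = (-3426148 + 2349838)/((-176 + 754*29) - 879*3716) = -1076310/((-176 + 21866) - 3266364) = -1076310/(21690 - 3266364) = -1076310/(-3244674) = -1076310*(-1/3244674) = 179385/540779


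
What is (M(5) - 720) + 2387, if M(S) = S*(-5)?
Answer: 1642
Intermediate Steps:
M(S) = -5*S
(M(5) - 720) + 2387 = (-5*5 - 720) + 2387 = (-25 - 720) + 2387 = -745 + 2387 = 1642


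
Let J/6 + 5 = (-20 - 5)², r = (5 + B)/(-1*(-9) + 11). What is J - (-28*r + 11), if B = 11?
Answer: 18657/5 ≈ 3731.4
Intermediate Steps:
r = ⅘ (r = (5 + 11)/(-1*(-9) + 11) = 16/(9 + 11) = 16/20 = 16*(1/20) = ⅘ ≈ 0.80000)
J = 3720 (J = -30 + 6*(-20 - 5)² = -30 + 6*(-25)² = -30 + 6*625 = -30 + 3750 = 3720)
J - (-28*r + 11) = 3720 - (-28*⅘ + 11) = 3720 - (-112/5 + 11) = 3720 - 1*(-57/5) = 3720 + 57/5 = 18657/5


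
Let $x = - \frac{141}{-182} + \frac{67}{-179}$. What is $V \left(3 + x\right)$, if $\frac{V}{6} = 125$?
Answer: $\frac{41542125}{16289} \approx 2550.3$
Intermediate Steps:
$V = 750$ ($V = 6 \cdot 125 = 750$)
$x = \frac{13045}{32578}$ ($x = \left(-141\right) \left(- \frac{1}{182}\right) + 67 \left(- \frac{1}{179}\right) = \frac{141}{182} - \frac{67}{179} = \frac{13045}{32578} \approx 0.40042$)
$V \left(3 + x\right) = 750 \left(3 + \frac{13045}{32578}\right) = 750 \cdot \frac{110779}{32578} = \frac{41542125}{16289}$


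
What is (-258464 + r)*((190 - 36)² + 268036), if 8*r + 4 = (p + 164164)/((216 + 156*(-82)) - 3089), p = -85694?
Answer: -236252378885418/3133 ≈ -7.5408e+10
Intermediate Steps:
r = -14113/12532 (r = -½ + ((-85694 + 164164)/((216 + 156*(-82)) - 3089))/8 = -½ + (78470/((216 - 12792) - 3089))/8 = -½ + (78470/(-12576 - 3089))/8 = -½ + (78470/(-15665))/8 = -½ + (78470*(-1/15665))/8 = -½ + (⅛)*(-15694/3133) = -½ - 7847/12532 = -14113/12532 ≈ -1.1262)
(-258464 + r)*((190 - 36)² + 268036) = (-258464 - 14113/12532)*((190 - 36)² + 268036) = -3239084961*(154² + 268036)/12532 = -3239084961*(23716 + 268036)/12532 = -3239084961/12532*291752 = -236252378885418/3133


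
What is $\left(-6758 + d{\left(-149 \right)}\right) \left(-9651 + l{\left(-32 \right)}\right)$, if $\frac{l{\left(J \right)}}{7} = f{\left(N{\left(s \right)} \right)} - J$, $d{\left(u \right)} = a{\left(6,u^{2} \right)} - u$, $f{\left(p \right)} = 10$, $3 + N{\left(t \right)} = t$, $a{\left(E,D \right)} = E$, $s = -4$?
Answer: $61784271$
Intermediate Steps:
$N{\left(t \right)} = -3 + t$
$d{\left(u \right)} = 6 - u$
$l{\left(J \right)} = 70 - 7 J$ ($l{\left(J \right)} = 7 \left(10 - J\right) = 70 - 7 J$)
$\left(-6758 + d{\left(-149 \right)}\right) \left(-9651 + l{\left(-32 \right)}\right) = \left(-6758 + \left(6 - -149\right)\right) \left(-9651 + \left(70 - -224\right)\right) = \left(-6758 + \left(6 + 149\right)\right) \left(-9651 + \left(70 + 224\right)\right) = \left(-6758 + 155\right) \left(-9651 + 294\right) = \left(-6603\right) \left(-9357\right) = 61784271$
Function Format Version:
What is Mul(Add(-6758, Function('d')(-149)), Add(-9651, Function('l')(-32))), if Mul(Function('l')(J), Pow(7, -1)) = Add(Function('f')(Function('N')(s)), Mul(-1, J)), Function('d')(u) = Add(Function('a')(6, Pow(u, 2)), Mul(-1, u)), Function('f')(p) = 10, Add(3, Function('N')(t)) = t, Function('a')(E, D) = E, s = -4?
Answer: 61784271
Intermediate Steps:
Function('N')(t) = Add(-3, t)
Function('d')(u) = Add(6, Mul(-1, u))
Function('l')(J) = Add(70, Mul(-7, J)) (Function('l')(J) = Mul(7, Add(10, Mul(-1, J))) = Add(70, Mul(-7, J)))
Mul(Add(-6758, Function('d')(-149)), Add(-9651, Function('l')(-32))) = Mul(Add(-6758, Add(6, Mul(-1, -149))), Add(-9651, Add(70, Mul(-7, -32)))) = Mul(Add(-6758, Add(6, 149)), Add(-9651, Add(70, 224))) = Mul(Add(-6758, 155), Add(-9651, 294)) = Mul(-6603, -9357) = 61784271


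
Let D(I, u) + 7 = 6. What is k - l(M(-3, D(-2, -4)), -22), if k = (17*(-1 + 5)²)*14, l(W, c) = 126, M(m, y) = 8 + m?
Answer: 3682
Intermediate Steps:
D(I, u) = -1 (D(I, u) = -7 + 6 = -1)
k = 3808 (k = (17*4²)*14 = (17*16)*14 = 272*14 = 3808)
k - l(M(-3, D(-2, -4)), -22) = 3808 - 1*126 = 3808 - 126 = 3682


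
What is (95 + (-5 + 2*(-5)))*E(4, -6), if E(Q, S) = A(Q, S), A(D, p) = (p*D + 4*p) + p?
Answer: -4320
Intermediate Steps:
A(D, p) = 5*p + D*p (A(D, p) = (D*p + 4*p) + p = (4*p + D*p) + p = 5*p + D*p)
E(Q, S) = S*(5 + Q)
(95 + (-5 + 2*(-5)))*E(4, -6) = (95 + (-5 + 2*(-5)))*(-6*(5 + 4)) = (95 + (-5 - 10))*(-6*9) = (95 - 15)*(-54) = 80*(-54) = -4320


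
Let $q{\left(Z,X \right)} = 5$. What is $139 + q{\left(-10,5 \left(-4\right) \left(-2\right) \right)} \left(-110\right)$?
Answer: $-411$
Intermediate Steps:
$139 + q{\left(-10,5 \left(-4\right) \left(-2\right) \right)} \left(-110\right) = 139 + 5 \left(-110\right) = 139 - 550 = -411$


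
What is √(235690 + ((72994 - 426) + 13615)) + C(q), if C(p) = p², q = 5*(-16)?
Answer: 6400 + √321873 ≈ 6967.3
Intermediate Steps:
q = -80
√(235690 + ((72994 - 426) + 13615)) + C(q) = √(235690 + ((72994 - 426) + 13615)) + (-80)² = √(235690 + (72568 + 13615)) + 6400 = √(235690 + 86183) + 6400 = √321873 + 6400 = 6400 + √321873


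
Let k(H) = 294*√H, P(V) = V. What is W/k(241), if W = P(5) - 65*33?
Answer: -1070*√241/35427 ≈ -0.46888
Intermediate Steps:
W = -2140 (W = 5 - 65*33 = 5 - 2145 = -2140)
W/k(241) = -2140*√241/70854 = -1070*√241/35427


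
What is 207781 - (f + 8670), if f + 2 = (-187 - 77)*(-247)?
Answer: 133905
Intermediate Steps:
f = 65206 (f = -2 + (-187 - 77)*(-247) = -2 - 264*(-247) = -2 + 65208 = 65206)
207781 - (f + 8670) = 207781 - (65206 + 8670) = 207781 - 1*73876 = 207781 - 73876 = 133905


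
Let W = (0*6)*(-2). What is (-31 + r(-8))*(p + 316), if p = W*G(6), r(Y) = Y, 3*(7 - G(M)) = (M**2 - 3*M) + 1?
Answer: -12324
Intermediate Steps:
G(M) = 20/3 + M - M**2/3 (G(M) = 7 - ((M**2 - 3*M) + 1)/3 = 7 - (1 + M**2 - 3*M)/3 = 7 + (-1/3 + M - M**2/3) = 20/3 + M - M**2/3)
W = 0 (W = 0*(-2) = 0)
p = 0 (p = 0*(20/3 + 6 - 1/3*6**2) = 0*(20/3 + 6 - 1/3*36) = 0*(20/3 + 6 - 12) = 0*(2/3) = 0)
(-31 + r(-8))*(p + 316) = (-31 - 8)*(0 + 316) = -39*316 = -12324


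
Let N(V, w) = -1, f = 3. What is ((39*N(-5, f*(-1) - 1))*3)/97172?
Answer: -117/97172 ≈ -0.0012041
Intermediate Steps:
((39*N(-5, f*(-1) - 1))*3)/97172 = ((39*(-1))*3)/97172 = -39*3*(1/97172) = -117*1/97172 = -117/97172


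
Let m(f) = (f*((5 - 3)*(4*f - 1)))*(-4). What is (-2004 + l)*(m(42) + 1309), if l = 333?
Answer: 91575813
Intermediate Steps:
m(f) = -4*f*(-2 + 8*f) (m(f) = (f*(2*(-1 + 4*f)))*(-4) = (f*(-2 + 8*f))*(-4) = -4*f*(-2 + 8*f))
(-2004 + l)*(m(42) + 1309) = (-2004 + 333)*(8*42*(1 - 4*42) + 1309) = -1671*(8*42*(1 - 168) + 1309) = -1671*(8*42*(-167) + 1309) = -1671*(-56112 + 1309) = -1671*(-54803) = 91575813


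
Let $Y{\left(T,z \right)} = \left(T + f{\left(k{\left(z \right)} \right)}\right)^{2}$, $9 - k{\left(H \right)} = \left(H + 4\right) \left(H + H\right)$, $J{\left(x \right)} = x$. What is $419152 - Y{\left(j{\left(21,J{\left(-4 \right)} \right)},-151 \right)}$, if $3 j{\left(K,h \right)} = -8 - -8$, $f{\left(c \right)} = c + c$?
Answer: $-7879693748$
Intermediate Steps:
$k{\left(H \right)} = 9 - 2 H \left(4 + H\right)$ ($k{\left(H \right)} = 9 - \left(H + 4\right) \left(H + H\right) = 9 - \left(4 + H\right) 2 H = 9 - 2 H \left(4 + H\right)$)
$f{\left(c \right)} = 2 c$
$j{\left(K,h \right)} = 0$ ($j{\left(K,h \right)} = \frac{-8 - -8}{3} = \frac{-8 + 8}{3} = \frac{1}{3} \cdot 0 = 0$)
$Y{\left(T,z \right)} = \left(18 + T - 16 z - 4 z^{2}\right)^{2}$ ($Y{\left(T,z \right)} = \left(T + 2 \left(9 - 8 z - 2 z^{2}\right)\right)^{2} = \left(T - \left(-18 + 4 z^{2} + 16 z\right)\right)^{2} = \left(18 + T - 16 z - 4 z^{2}\right)^{2}$)
$419152 - Y{\left(j{\left(21,J{\left(-4 \right)} \right)},-151 \right)} = 419152 - \left(18 + 0 - -2416 - 4 \left(-151\right)^{2}\right)^{2} = 419152 - \left(18 + 0 + 2416 - 91204\right)^{2} = 419152 - \left(-88770\right)^{2} = 419152 - 7880112900 = -7879693748$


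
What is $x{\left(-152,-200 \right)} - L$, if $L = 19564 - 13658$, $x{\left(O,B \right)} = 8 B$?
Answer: $-7506$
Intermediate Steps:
$L = 5906$
$x{\left(-152,-200 \right)} - L = 8 \left(-200\right) - 5906 = -1600 - 5906 = -7506$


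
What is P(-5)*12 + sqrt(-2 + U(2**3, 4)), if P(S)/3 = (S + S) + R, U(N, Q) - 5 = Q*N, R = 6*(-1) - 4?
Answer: -720 + sqrt(35) ≈ -714.08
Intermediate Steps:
R = -10 (R = -6 - 4 = -10)
U(N, Q) = 5 + N*Q (U(N, Q) = 5 + Q*N = 5 + N*Q)
P(S) = -30 + 6*S (P(S) = 3*((S + S) - 10) = 3*(2*S - 10) = 3*(-10 + 2*S) = -30 + 6*S)
P(-5)*12 + sqrt(-2 + U(2**3, 4)) = (-30 + 6*(-5))*12 + sqrt(-2 + (5 + 2**3*4)) = (-30 - 30)*12 + sqrt(-2 + (5 + 8*4)) = -60*12 + sqrt(-2 + (5 + 32)) = -720 + sqrt(-2 + 37) = -720 + sqrt(35)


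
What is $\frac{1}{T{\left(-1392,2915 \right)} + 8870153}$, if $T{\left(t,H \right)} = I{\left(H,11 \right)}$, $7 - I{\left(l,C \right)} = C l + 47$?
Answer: $\frac{1}{8838048} \approx 1.1315 \cdot 10^{-7}$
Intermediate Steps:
$I{\left(l,C \right)} = -40 - C l$ ($I{\left(l,C \right)} = 7 - \left(C l + 47\right) = 7 - \left(47 + C l\right) = -40 - C l$)
$T{\left(t,H \right)} = -40 - 11 H$
$\frac{1}{T{\left(-1392,2915 \right)} + 8870153} = \frac{1}{\left(-40 - 32065\right) + 8870153} = \frac{1}{-32105 + 8870153} = \frac{1}{8838048}$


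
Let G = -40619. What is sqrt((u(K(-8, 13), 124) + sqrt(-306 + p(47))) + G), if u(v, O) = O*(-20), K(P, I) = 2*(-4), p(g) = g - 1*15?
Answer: sqrt(-43099 + I*sqrt(274)) ≈ 0.0399 + 207.6*I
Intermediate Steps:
p(g) = -15 + g (p(g) = g - 15 = -15 + g)
K(P, I) = -8
u(v, O) = -20*O
sqrt((u(K(-8, 13), 124) + sqrt(-306 + p(47))) + G) = sqrt((-20*124 + sqrt(-306 + (-15 + 47))) - 40619) = sqrt((-2480 + sqrt(-306 + 32)) - 40619) = sqrt((-2480 + sqrt(-274)) - 40619) = sqrt((-2480 + I*sqrt(274)) - 40619) = sqrt(-43099 + I*sqrt(274))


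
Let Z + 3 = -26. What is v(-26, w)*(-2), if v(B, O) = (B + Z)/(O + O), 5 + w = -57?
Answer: -55/62 ≈ -0.88710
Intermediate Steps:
Z = -29 (Z = -3 - 26 = -29)
w = -62 (w = -5 - 57 = -62)
v(B, O) = (-29 + B)/(2*O) (v(B, O) = (B - 29)/(O + O) = (-29 + B)/((2*O)) = (-29 + B)*(1/(2*O)) = (-29 + B)/(2*O))
v(-26, w)*(-2) = ((1/2)*(-29 - 26)/(-62))*(-2) = ((1/2)*(-1/62)*(-55))*(-2) = (55/124)*(-2) = -55/62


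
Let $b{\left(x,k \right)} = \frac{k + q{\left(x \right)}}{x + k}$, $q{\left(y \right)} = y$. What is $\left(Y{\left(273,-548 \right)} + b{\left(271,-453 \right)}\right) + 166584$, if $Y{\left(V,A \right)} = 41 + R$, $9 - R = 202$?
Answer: $166433$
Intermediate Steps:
$R = -193$ ($R = 9 - 202 = -193$)
$Y{\left(V,A \right)} = -152$ ($Y{\left(V,A \right)} = 41 - 193 = -152$)
$b{\left(x,k \right)} = 1$ ($b{\left(x,k \right)} = \frac{k + x}{x + k} = \frac{k + x}{k + x} = 1$)
$\left(Y{\left(273,-548 \right)} + b{\left(271,-453 \right)}\right) + 166584 = \left(-152 + 1\right) + 166584 = -151 + 166584 = 166433$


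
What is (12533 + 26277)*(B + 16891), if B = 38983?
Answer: 2168469940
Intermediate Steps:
(12533 + 26277)*(B + 16891) = (12533 + 26277)*(38983 + 16891) = 38810*55874 = 2168469940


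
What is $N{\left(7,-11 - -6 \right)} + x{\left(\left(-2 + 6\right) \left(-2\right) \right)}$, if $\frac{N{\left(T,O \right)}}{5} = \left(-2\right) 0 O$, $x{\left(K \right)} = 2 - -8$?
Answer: $10$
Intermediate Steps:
$x{\left(K \right)} = 10$ ($x{\left(K \right)} = 2 + 8 = 10$)
$N{\left(T,O \right)} = 0$ ($N{\left(T,O \right)} = 5 \left(-2\right) 0 O = 5 \cdot 0 O = 5 \cdot 0 = 0$)
$N{\left(7,-11 - -6 \right)} + x{\left(\left(-2 + 6\right) \left(-2\right) \right)} = 0 + 10 = 10$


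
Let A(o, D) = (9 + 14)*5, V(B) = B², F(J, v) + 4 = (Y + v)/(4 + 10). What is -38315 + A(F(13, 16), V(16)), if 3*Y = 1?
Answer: -38200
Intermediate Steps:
Y = ⅓ (Y = (⅓)*1 = ⅓ ≈ 0.33333)
F(J, v) = -167/42 + v/14 (F(J, v) = -4 + (⅓ + v)/(4 + 10) = -4 + (⅓ + v)/14 = -4 + (⅓ + v)*(1/14) = -4 + (1/42 + v/14) = -167/42 + v/14)
A(o, D) = 115 (A(o, D) = 23*5 = 115)
-38315 + A(F(13, 16), V(16)) = -38315 + 115 = -38200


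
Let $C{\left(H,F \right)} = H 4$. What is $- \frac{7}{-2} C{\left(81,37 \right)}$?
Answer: $1134$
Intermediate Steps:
$C{\left(H,F \right)} = 4 H$
$- \frac{7}{-2} C{\left(81,37 \right)} = - \frac{7}{-2} \cdot 4 \cdot 81 = \left(-7\right) \left(- \frac{1}{2}\right) 324 = \frac{7}{2} \cdot 324 = 1134$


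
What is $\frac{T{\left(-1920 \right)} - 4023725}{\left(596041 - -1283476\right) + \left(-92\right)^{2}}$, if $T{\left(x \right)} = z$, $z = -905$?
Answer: $- \frac{4024630}{1887981} \approx -2.1317$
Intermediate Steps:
$T{\left(x \right)} = -905$
$\frac{T{\left(-1920 \right)} - 4023725}{\left(596041 - -1283476\right) + \left(-92\right)^{2}} = \frac{-905 - 4023725}{\left(596041 - -1283476\right) + \left(-92\right)^{2}} = - \frac{4024630}{\left(596041 + 1283476\right) + 8464} = - \frac{4024630}{1879517 + 8464} = - \frac{4024630}{1887981}$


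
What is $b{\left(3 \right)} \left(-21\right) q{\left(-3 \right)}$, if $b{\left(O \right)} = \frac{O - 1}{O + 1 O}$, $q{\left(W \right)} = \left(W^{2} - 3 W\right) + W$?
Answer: $-105$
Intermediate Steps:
$q{\left(W \right)} = W^{2} - 2 W$
$b{\left(O \right)} = \frac{-1 + O}{2 O}$ ($b{\left(O \right)} = \frac{-1 + O}{O + O} = \frac{-1 + O}{2 O}$)
$b{\left(3 \right)} \left(-21\right) q{\left(-3 \right)} = \frac{-1 + 3}{2 \cdot 3} \left(-21\right) \left(- 3 \left(-2 - 3\right)\right) = \frac{1}{2} \cdot \frac{1}{3} \cdot 2 \left(-21\right) \left(\left(-3\right) \left(-5\right)\right) = \frac{1}{3} \left(-21\right) 15 = \left(-7\right) 15 = -105$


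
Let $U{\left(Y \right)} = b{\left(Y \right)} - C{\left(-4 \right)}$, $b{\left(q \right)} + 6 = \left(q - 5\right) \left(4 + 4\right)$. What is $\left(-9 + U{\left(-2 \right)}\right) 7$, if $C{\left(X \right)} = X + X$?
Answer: $-441$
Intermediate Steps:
$C{\left(X \right)} = 2 X$
$b{\left(q \right)} = -46 + 8 q$ ($b{\left(q \right)} = -6 + \left(q - 5\right) \left(4 + 4\right) = -6 + \left(-5 + q\right) 8 = -6 + \left(-40 + 8 q\right) = -46 + 8 q$)
$U{\left(Y \right)} = -38 + 8 Y$ ($U{\left(Y \right)} = \left(-46 + 8 Y\right) - 2 \left(-4\right) = \left(-46 + 8 Y\right) - -8 = \left(-46 + 8 Y\right) + 8 = -38 + 8 Y$)
$\left(-9 + U{\left(-2 \right)}\right) 7 = \left(-9 + \left(-38 + 8 \left(-2\right)\right)\right) 7 = \left(-9 - 54\right) 7 = \left(-63\right) 7 = -441$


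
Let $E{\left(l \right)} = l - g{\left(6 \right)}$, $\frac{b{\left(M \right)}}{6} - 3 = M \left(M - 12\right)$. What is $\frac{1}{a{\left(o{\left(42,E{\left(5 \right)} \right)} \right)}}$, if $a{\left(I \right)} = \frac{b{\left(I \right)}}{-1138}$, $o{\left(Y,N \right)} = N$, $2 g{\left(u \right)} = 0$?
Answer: $\frac{569}{96} \approx 5.9271$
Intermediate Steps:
$g{\left(u \right)} = 0$ ($g{\left(u \right)} = \frac{1}{2} \cdot 0 = 0$)
$b{\left(M \right)} = 18 + 6 M \left(-12 + M\right)$ ($b{\left(M \right)} = 18 + 6 M \left(M - 12\right) = 18 + 6 M \left(-12 + M\right)$)
$E{\left(l \right)} = l$ ($E{\left(l \right)} = l - 0 = l + 0 = l$)
$a{\left(I \right)} = - \frac{9}{569} - \frac{3 I^{2}}{569} + \frac{36 I}{569}$ ($a{\left(I \right)} = \frac{18 - 72 I + 6 I^{2}}{-1138} = \left(18 - 72 I + 6 I^{2}\right) \left(- \frac{1}{1138}\right) = - \frac{9}{569} - \frac{3 I^{2}}{569} + \frac{36 I}{569}$)
$\frac{1}{a{\left(o{\left(42,E{\left(5 \right)} \right)} \right)}} = \frac{1}{- \frac{9}{569} - \frac{3 \cdot 5^{2}}{569} + \frac{36}{569} \cdot 5} = \frac{1}{- \frac{9}{569} - \frac{75}{569} + \frac{180}{569}} = \frac{1}{\frac{96}{569}} = \frac{569}{96}$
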